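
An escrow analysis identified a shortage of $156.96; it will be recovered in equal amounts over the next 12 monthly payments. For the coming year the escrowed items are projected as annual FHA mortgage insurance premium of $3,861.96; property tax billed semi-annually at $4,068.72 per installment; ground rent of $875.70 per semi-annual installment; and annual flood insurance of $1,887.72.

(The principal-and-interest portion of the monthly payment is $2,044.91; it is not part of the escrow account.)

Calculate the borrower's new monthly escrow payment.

$1,316.29

FHA mortgage insurance premium — $3,861.96 per year
Property tax — $4,068.72 × 2 = $8,137.44 per year
Ground rent — $875.70 × 2 = $1,751.40 per year
Flood insurance — $1,887.72 per year
Total annual escrow = $15,638.52
Monthly escrow = $15,638.52 / 12 = $1,303.21
Shortage per month = $156.96 ÷ 12 = $13.08
New monthly escrow = $1,303.21 + $13.08 = $1,316.29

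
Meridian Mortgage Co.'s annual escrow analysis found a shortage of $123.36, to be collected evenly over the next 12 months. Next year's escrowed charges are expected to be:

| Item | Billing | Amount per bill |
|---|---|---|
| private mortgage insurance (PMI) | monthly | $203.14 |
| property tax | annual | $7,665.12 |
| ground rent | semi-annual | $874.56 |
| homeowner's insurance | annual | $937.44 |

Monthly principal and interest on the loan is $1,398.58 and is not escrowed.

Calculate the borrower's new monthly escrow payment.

Private mortgage insurance (PMI) — $203.14 × 12 = $2,437.68/yr
Property tax — $7,665.12/yr
Ground rent — $874.56 × 2 = $1,749.12/yr
Homeowner's insurance — $937.44/yr
Total annual escrow = $12,789.36
Monthly escrow = $12,789.36 / 12 = $1,065.78
Shortage spread = $123.36 / 12 = $10.28/mo
New monthly escrow = $1,065.78 + $10.28 = $1,076.06

$1,076.06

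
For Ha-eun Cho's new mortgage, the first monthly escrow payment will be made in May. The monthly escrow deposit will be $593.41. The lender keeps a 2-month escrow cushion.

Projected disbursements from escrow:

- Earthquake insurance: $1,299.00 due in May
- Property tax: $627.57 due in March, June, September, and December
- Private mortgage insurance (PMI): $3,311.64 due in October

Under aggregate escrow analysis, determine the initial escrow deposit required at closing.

Cushion = 2 × $593.41 = $1,186.82
Trial balance (start $0, +$593.41 each month, − disbursements):
  May: +$593.41 − $1,299.00 → -$705.59
  Jun: +$593.41 − $627.57 → -$739.75
  Jul: +$593.41 → -$146.34
  Aug: +$593.41 → $447.07
  Sep: +$593.41 − $627.57 → $412.91
  Oct: +$593.41 − $3,311.64 → -$2,305.32
  Nov: +$593.41 → -$1,711.91
  Dec: +$593.41 − $627.57 → -$1,746.07
  Jan: +$593.41 → -$1,152.66
  Feb: +$593.41 → -$559.25
  Mar: +$593.41 − $627.57 → -$593.41
  Apr: +$593.41 → $0.00
Lowest trial balance = -$2,305.32 (Oct)
Initial deposit = cushion − low point = $1,186.82 − (-$2,305.32) = $3,492.14

$3,492.14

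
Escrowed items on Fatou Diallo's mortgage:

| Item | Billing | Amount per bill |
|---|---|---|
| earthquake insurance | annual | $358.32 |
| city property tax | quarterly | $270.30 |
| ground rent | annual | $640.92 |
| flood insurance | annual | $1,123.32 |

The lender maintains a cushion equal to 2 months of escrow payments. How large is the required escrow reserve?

Earthquake insurance — $358.32 annually
City property tax — $270.30 × 4 = $1,081.20 annually
Ground rent — $640.92 annually
Flood insurance — $1,123.32 annually
Total per year = $358.32 + $1,081.20 + $640.92 + $1,123.32 = $3,203.76
Base monthly escrow = $3,203.76 / 12 = $266.98
Reserve = 2 × $266.98 = $533.96

$533.96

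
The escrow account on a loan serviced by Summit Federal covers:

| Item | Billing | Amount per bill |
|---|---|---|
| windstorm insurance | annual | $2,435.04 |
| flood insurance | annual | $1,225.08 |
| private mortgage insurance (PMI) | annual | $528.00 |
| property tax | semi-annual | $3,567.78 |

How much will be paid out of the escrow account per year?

$11,323.68

Windstorm insurance — $2,435.04 annually
Flood insurance — $1,225.08 annually
Private mortgage insurance (PMI) — $528.00 annually
Property tax — $3,567.78 × 2 = $7,135.56 annually
Yearly total = $11,323.68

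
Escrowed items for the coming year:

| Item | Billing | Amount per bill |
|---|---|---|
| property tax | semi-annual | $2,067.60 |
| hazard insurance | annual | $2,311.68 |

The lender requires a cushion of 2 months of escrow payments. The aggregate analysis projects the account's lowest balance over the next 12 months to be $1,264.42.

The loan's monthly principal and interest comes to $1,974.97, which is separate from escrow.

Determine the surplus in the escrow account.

Property tax — $2,067.60 × 2 = $4,135.20
Hazard insurance — $2,311.68
Yearly total = $4,135.20 + $2,311.68 = $6,446.88
Base monthly escrow = $6,446.88 / 12 = $537.24
Required cushion = 2 × $537.24 = $1,074.48
Surplus = $1,264.42 − $1,074.48 = $189.94

$189.94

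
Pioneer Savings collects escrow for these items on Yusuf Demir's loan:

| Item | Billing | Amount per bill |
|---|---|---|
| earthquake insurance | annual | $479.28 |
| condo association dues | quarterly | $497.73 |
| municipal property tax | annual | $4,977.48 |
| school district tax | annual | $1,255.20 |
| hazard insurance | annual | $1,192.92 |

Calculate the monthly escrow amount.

Earthquake insurance: $479.28 per year
Condo association dues: $497.73 × 4 = $1,990.92 per year
Municipal property tax: $4,977.48 per year
School district tax: $1,255.20 per year
Hazard insurance: $1,192.92 per year
Total per year = $479.28 + $1,990.92 + $4,977.48 + $1,255.20 + $1,192.92 = $9,895.80
Base monthly escrow = $9,895.80 / 12 = $824.65

$824.65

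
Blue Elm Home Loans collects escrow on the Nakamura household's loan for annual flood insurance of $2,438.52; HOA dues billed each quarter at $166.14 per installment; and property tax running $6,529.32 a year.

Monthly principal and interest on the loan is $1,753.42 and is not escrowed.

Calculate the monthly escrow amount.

Flood insurance: $2,438.52/yr
HOA dues: $166.14 × 4 = $664.56/yr
Property tax: $6,529.32/yr
Annual escrow total = $9,632.40
Per month = $9,632.40 ÷ 12 = $802.70

$802.70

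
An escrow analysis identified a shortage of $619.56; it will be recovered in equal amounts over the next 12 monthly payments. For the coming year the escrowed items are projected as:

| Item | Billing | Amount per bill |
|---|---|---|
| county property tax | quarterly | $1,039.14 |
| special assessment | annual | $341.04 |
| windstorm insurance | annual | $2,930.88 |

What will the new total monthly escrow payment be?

County property tax — $1,039.14 × 4 = $4,156.56/yr
Special assessment — $341.04/yr
Windstorm insurance — $2,930.88/yr
Annual escrow total = $4,156.56 + $341.04 + $2,930.88 = $7,428.48
Base monthly escrow = $7,428.48 ÷ 12 = $619.04
Monthly shortage recovery: $619.56 / 12 = $51.63
Adjusted monthly = $619.04 + $51.63 = $670.67

$670.67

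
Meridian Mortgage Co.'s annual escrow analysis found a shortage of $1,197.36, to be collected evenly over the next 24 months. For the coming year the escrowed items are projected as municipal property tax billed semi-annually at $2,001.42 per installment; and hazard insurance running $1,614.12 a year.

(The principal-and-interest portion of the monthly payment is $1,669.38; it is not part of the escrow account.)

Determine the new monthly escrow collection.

$517.97

Municipal property tax — $2,001.42 × 2 = $4,002.84 annually
Hazard insurance — $1,614.12 annually
Annual escrow total = $5,616.96
Monthly escrow = $5,616.96 / 12 = $468.08
Monthly shortage recovery: $1,197.36 / 24 = $49.89
New monthly escrow = $468.08 + $49.89 = $517.97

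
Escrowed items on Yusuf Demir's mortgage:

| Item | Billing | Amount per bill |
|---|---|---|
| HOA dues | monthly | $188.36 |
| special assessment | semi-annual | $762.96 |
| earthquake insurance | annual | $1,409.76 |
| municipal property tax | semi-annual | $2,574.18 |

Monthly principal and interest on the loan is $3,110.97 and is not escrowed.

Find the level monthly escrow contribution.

$862.03

HOA dues: $188.36 × 12 = $2,260.32 per year
Special assessment: $762.96 × 2 = $1,525.92 per year
Earthquake insurance: $1,409.76 per year
Municipal property tax: $2,574.18 × 2 = $5,148.36 per year
Annual escrow total = $2,260.32 + $1,525.92 + $1,409.76 + $5,148.36 = $10,344.36
Monthly escrow = $10,344.36 ÷ 12 = $862.03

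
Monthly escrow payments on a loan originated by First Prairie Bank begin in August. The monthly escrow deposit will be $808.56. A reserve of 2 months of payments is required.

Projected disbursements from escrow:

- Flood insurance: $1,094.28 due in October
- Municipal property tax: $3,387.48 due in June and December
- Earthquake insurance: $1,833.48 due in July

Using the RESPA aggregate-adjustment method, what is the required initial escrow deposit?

Cushion = 2 × $808.56 = $1,617.12
Trial balance (start $0, +$808.56 each month, − disbursements):
  Aug: +$808.56 → $808.56
  Sep: +$808.56 → $1,617.12
  Oct: +$808.56 − $1,094.28 → $1,331.40
  Nov: +$808.56 → $2,139.96
  Dec: +$808.56 − $3,387.48 → -$438.96
  Jan: +$808.56 → $369.60
  Feb: +$808.56 → $1,178.16
  Mar: +$808.56 → $1,986.72
  Apr: +$808.56 → $2,795.28
  May: +$808.56 → $3,603.84
  Jun: +$808.56 − $3,387.48 → $1,024.92
  Jul: +$808.56 − $1,833.48 → $0.00
Lowest trial balance = -$438.96 (Dec)
Initial deposit = cushion − low point = $1,617.12 − (-$438.96) = $2,056.08

$2,056.08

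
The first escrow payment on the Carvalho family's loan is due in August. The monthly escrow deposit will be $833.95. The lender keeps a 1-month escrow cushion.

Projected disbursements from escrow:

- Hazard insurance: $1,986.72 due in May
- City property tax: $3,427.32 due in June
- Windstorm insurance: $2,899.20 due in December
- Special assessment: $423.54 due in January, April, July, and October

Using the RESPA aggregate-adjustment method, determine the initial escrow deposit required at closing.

Cushion = 1 × $833.95 = $833.95
Trial balance (start $0, +$833.95 each month, − disbursements):
  Aug: +$833.95 → $833.95
  Sep: +$833.95 → $1,667.90
  Oct: +$833.95 − $423.54 → $2,078.31
  Nov: +$833.95 → $2,912.26
  Dec: +$833.95 − $2,899.20 → $847.01
  Jan: +$833.95 − $423.54 → $1,257.42
  Feb: +$833.95 → $2,091.37
  Mar: +$833.95 → $2,925.32
  Apr: +$833.95 − $423.54 → $3,335.73
  May: +$833.95 − $1,986.72 → $2,182.96
  Jun: +$833.95 − $3,427.32 → -$410.41
  Jul: +$833.95 − $423.54 → $0.00
Lowest trial balance = -$410.41 (Jun)
Initial deposit = cushion − low point = $833.95 − (-$410.41) = $1,244.36

$1,244.36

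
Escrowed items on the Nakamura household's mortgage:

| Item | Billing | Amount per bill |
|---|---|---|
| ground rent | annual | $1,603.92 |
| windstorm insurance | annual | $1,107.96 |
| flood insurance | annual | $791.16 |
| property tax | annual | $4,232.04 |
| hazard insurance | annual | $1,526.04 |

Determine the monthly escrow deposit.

$771.76

Ground rent = $1,603.92/yr
Windstorm insurance = $1,107.96/yr
Flood insurance = $791.16/yr
Property tax = $4,232.04/yr
Hazard insurance = $1,526.04/yr
Yearly total = $1,603.92 + $1,107.96 + $791.16 + $4,232.04 + $1,526.04 = $9,261.12
Per month = $9,261.12 ÷ 12 = $771.76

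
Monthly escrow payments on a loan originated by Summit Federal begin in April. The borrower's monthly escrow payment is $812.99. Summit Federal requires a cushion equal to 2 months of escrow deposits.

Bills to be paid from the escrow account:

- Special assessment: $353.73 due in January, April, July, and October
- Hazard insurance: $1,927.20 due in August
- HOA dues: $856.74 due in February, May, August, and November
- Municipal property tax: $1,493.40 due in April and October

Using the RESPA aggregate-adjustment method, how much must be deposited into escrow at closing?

Cushion = 2 × $812.99 = $1,625.98
Trial balance (start $0, +$812.99 each month, − disbursements):
  Apr: +$812.99 − $1,847.13 → -$1,034.14
  May: +$812.99 − $856.74 → -$1,077.89
  Jun: +$812.99 → -$264.90
  Jul: +$812.99 − $353.73 → $194.36
  Aug: +$812.99 − $2,783.94 → -$1,776.59
  Sep: +$812.99 → -$963.60
  Oct: +$812.99 − $1,847.13 → -$1,997.74
  Nov: +$812.99 − $856.74 → -$2,041.49
  Dec: +$812.99 → -$1,228.50
  Jan: +$812.99 − $353.73 → -$769.24
  Feb: +$812.99 − $856.74 → -$812.99
  Mar: +$812.99 → $0.00
Lowest trial balance = -$2,041.49 (Nov)
Initial deposit = cushion − low point = $1,625.98 − (-$2,041.49) = $3,667.47

$3,667.47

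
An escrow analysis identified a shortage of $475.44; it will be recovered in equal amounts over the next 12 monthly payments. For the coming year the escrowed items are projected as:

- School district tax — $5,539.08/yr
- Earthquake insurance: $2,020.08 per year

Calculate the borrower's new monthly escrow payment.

$669.55

School district tax — $5,539.08/yr
Earthquake insurance — $2,020.08/yr
Annual escrow total = $7,559.16
Monthly = $7,559.16 / 12 = $629.93
Shortage spread = $475.44 ÷ 12 = $39.62/mo
Adjusted monthly = $629.93 + $39.62 = $669.55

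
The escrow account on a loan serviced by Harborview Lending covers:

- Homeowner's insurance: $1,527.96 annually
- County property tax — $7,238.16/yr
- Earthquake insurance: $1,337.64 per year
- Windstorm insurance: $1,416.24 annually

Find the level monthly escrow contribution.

Homeowner's insurance: $1,527.96/yr
County property tax: $7,238.16/yr
Earthquake insurance: $1,337.64/yr
Windstorm insurance: $1,416.24/yr
Combined annual = $11,520.00
Base monthly escrow = $11,520.00 / 12 = $960.00

$960.00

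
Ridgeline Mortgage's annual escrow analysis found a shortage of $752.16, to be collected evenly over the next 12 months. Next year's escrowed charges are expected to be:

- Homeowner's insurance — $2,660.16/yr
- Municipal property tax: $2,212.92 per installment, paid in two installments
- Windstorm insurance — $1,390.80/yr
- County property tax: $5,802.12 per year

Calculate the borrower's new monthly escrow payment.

$1,252.59

Homeowner's insurance = $2,660.16
Municipal property tax = $2,212.92 × 2 = $4,425.84
Windstorm insurance = $1,390.80
County property tax = $5,802.12
Total annual escrow = $2,660.16 + $4,425.84 + $1,390.80 + $5,802.12 = $14,278.92
Monthly escrow = $14,278.92 ÷ 12 = $1,189.91
Shortage per month = $752.16 ÷ 12 = $62.68
Adjusted monthly = $1,189.91 + $62.68 = $1,252.59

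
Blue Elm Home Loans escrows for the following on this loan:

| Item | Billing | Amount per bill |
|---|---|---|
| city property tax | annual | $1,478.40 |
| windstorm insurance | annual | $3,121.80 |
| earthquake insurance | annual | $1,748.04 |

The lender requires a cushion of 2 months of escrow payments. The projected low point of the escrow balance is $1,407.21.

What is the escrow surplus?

$349.17

City property tax — $1,478.40
Windstorm insurance — $3,121.80
Earthquake insurance — $1,748.04
Yearly total = $1,478.40 + $3,121.80 + $1,748.04 = $6,348.24
Monthly = $6,348.24 ÷ 12 = $529.02
Required reserve = 2 × $529.02 = $1,058.04
Excess over cushion: $1,407.21 − $1,058.04 = $349.17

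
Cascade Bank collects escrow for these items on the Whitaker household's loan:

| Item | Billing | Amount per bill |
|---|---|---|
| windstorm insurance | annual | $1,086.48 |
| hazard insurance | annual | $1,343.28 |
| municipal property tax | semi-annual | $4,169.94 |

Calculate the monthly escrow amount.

$897.47

Windstorm insurance = $1,086.48 annually
Hazard insurance = $1,343.28 annually
Municipal property tax = $4,169.94 × 2 = $8,339.88 annually
Yearly total = $10,769.64
Monthly = $10,769.64 / 12 = $897.47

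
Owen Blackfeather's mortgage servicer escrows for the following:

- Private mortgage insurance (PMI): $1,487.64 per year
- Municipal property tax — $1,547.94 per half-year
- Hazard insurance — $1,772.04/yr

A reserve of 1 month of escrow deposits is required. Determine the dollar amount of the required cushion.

$529.63

Private mortgage insurance (PMI): $1,487.64/yr
Municipal property tax: $1,547.94 × 2 = $3,095.88/yr
Hazard insurance: $1,772.04/yr
Annual escrow total = $1,487.64 + $3,095.88 + $1,772.04 = $6,355.56
Per month = $6,355.56 ÷ 12 = $529.63
Required cushion = 1 × $529.63 = $529.63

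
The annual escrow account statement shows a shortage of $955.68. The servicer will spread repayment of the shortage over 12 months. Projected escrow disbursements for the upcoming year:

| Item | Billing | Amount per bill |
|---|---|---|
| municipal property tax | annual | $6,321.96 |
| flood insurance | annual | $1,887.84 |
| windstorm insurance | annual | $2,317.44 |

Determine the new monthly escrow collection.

$956.91

Municipal property tax: $6,321.96 per year
Flood insurance: $1,887.84 per year
Windstorm insurance: $2,317.44 per year
Total per year = $6,321.96 + $1,887.84 + $2,317.44 = $10,527.24
Monthly escrow = $10,527.24 ÷ 12 = $877.27
Shortage spread = $955.68 ÷ 12 = $79.64/mo
New monthly escrow = $877.27 + $79.64 = $956.91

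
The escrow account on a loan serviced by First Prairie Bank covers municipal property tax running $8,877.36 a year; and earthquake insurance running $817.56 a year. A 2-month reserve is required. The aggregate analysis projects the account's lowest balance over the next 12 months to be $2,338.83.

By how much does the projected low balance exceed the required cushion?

$723.01

Municipal property tax = $8,877.36 per year
Earthquake insurance = $817.56 per year
Combined annual = $8,877.36 + $817.56 = $9,694.92
Base monthly escrow = $9,694.92 / 12 = $807.91
Required reserve = 2 × $807.91 = $1,615.82
Excess over cushion: $2,338.83 − $1,615.82 = $723.01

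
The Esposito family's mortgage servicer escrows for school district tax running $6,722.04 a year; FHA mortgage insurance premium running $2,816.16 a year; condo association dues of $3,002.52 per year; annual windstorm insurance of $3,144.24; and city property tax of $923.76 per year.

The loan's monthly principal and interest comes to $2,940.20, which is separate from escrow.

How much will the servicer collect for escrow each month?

$1,384.06

School district tax = $6,722.04/yr
FHA mortgage insurance premium = $2,816.16/yr
Condo association dues = $3,002.52/yr
Windstorm insurance = $3,144.24/yr
City property tax = $923.76/yr
Annual escrow total = $16,608.72
Monthly = $16,608.72 / 12 = $1,384.06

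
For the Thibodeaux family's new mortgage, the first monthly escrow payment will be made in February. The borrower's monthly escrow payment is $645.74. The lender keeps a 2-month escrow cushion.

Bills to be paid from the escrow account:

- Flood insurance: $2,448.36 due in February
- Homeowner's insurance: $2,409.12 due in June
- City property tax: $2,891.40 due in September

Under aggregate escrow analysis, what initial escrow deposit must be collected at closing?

$3,874.44

Cushion = 2 × $645.74 = $1,291.48
Trial balance (start $0, +$645.74 each month, − disbursements):
  Feb: +$645.74 − $2,448.36 → -$1,802.62
  Mar: +$645.74 → -$1,156.88
  Apr: +$645.74 → -$511.14
  May: +$645.74 → $134.60
  Jun: +$645.74 − $2,409.12 → -$1,628.78
  Jul: +$645.74 → -$983.04
  Aug: +$645.74 → -$337.30
  Sep: +$645.74 − $2,891.40 → -$2,582.96
  Oct: +$645.74 → -$1,937.22
  Nov: +$645.74 → -$1,291.48
  Dec: +$645.74 → -$645.74
  Jan: +$645.74 → $0.00
Lowest trial balance = -$2,582.96 (Sep)
Initial deposit = cushion − low point = $1,291.48 − (-$2,582.96) = $3,874.44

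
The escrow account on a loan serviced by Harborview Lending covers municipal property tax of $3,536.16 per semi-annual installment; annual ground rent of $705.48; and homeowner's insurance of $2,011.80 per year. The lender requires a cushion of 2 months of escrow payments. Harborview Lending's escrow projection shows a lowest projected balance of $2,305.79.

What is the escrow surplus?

Municipal property tax: $3,536.16 × 2 = $7,072.32 annually
Ground rent: $705.48 annually
Homeowner's insurance: $2,011.80 annually
Total per year = $9,789.60
Base monthly escrow = $9,789.60 ÷ 12 = $815.80
Cushion = 2 × $815.80 = $1,631.60
Excess over cushion: $2,305.79 − $1,631.60 = $674.19

$674.19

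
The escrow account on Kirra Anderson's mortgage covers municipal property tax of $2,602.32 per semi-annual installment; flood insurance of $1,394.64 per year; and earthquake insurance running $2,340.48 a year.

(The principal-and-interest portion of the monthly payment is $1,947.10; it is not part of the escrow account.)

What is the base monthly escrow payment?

$744.98

Municipal property tax: $2,602.32 × 2 = $5,204.64/yr
Flood insurance: $1,394.64/yr
Earthquake insurance: $2,340.48/yr
Yearly total = $5,204.64 + $1,394.64 + $2,340.48 = $8,939.76
Monthly escrow = $8,939.76 / 12 = $744.98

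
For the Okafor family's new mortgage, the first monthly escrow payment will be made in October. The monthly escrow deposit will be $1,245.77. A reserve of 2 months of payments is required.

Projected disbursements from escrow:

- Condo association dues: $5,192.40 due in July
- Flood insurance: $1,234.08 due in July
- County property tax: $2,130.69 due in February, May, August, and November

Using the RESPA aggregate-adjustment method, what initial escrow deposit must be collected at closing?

Cushion = 2 × $1,245.77 = $2,491.54
Trial balance (start $0, +$1,245.77 each month, − disbursements):
  Oct: +$1,245.77 → $1,245.77
  Nov: +$1,245.77 − $2,130.69 → $360.85
  Dec: +$1,245.77 → $1,606.62
  Jan: +$1,245.77 → $2,852.39
  Feb: +$1,245.77 − $2,130.69 → $1,967.47
  Mar: +$1,245.77 → $3,213.24
  Apr: +$1,245.77 → $4,459.01
  May: +$1,245.77 − $2,130.69 → $3,574.09
  Jun: +$1,245.77 → $4,819.86
  Jul: +$1,245.77 − $6,426.48 → -$360.85
  Aug: +$1,245.77 − $2,130.69 → -$1,245.77
  Sep: +$1,245.77 → $0.00
Lowest trial balance = -$1,245.77 (Aug)
Initial deposit = cushion − low point = $2,491.54 − (-$1,245.77) = $3,737.31

$3,737.31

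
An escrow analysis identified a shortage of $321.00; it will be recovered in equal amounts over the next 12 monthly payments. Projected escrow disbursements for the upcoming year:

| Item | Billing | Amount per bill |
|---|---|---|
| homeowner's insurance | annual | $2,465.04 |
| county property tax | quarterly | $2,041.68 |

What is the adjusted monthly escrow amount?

$912.73

Homeowner's insurance = $2,465.04
County property tax = $2,041.68 × 4 = $8,166.72
Combined annual = $2,465.04 + $8,166.72 = $10,631.76
Base monthly escrow = $10,631.76 / 12 = $885.98
Shortage per month = $321.00 / 12 = $26.75
Adjusted monthly = $885.98 + $26.75 = $912.73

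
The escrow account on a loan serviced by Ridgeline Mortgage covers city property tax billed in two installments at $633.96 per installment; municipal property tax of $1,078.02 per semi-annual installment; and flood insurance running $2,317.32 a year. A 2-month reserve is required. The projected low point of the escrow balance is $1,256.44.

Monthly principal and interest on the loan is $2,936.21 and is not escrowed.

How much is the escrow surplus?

City property tax: $633.96 × 2 = $1,267.92 annually
Municipal property tax: $1,078.02 × 2 = $2,156.04 annually
Flood insurance: $2,317.32 annually
Yearly total = $5,741.28
Monthly escrow = $5,741.28 ÷ 12 = $478.44
Cushion = 2 × $478.44 = $956.88
Excess over cushion: $1,256.44 − $956.88 = $299.56

$299.56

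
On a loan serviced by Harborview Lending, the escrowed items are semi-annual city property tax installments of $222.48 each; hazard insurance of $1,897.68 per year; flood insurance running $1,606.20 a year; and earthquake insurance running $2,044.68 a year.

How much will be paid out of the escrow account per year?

City property tax: $222.48 × 2 = $444.96 per year
Hazard insurance: $1,897.68 per year
Flood insurance: $1,606.20 per year
Earthquake insurance: $2,044.68 per year
Total per year = $5,993.52

$5,993.52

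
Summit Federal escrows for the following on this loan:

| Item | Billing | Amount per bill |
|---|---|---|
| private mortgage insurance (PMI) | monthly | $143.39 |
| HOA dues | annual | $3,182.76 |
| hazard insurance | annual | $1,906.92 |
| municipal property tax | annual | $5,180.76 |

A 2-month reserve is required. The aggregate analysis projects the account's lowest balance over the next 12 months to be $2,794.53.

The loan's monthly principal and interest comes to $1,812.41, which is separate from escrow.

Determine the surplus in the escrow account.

$796.01

Private mortgage insurance (PMI) — $143.39 × 12 = $1,720.68/yr
HOA dues — $3,182.76/yr
Hazard insurance — $1,906.92/yr
Municipal property tax — $5,180.76/yr
Combined annual = $11,991.12
Base monthly escrow = $11,991.12 ÷ 12 = $999.26
Cushion = 2 × $999.26 = $1,998.52
Excess over cushion: $2,794.53 − $1,998.52 = $796.01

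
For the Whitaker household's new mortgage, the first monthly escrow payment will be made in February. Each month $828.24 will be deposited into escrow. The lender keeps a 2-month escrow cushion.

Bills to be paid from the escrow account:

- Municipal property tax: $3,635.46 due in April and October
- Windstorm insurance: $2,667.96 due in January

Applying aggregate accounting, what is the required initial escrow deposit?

$2,807.22

Cushion = 2 × $828.24 = $1,656.48
Trial balance (start $0, +$828.24 each month, − disbursements):
  Feb: +$828.24 → $828.24
  Mar: +$828.24 → $1,656.48
  Apr: +$828.24 − $3,635.46 → -$1,150.74
  May: +$828.24 → -$322.50
  Jun: +$828.24 → $505.74
  Jul: +$828.24 → $1,333.98
  Aug: +$828.24 → $2,162.22
  Sep: +$828.24 → $2,990.46
  Oct: +$828.24 − $3,635.46 → $183.24
  Nov: +$828.24 → $1,011.48
  Dec: +$828.24 → $1,839.72
  Jan: +$828.24 − $2,667.96 → $0.00
Lowest trial balance = -$1,150.74 (Apr)
Initial deposit = cushion − low point = $1,656.48 − (-$1,150.74) = $2,807.22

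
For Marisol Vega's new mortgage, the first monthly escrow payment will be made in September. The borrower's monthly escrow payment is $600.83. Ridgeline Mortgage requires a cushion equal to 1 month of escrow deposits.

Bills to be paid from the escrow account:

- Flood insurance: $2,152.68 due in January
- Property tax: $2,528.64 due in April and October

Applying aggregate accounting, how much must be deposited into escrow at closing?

$3,004.15

Cushion = 1 × $600.83 = $600.83
Trial balance (start $0, +$600.83 each month, − disbursements):
  Sep: +$600.83 → $600.83
  Oct: +$600.83 − $2,528.64 → -$1,326.98
  Nov: +$600.83 → -$726.15
  Dec: +$600.83 → -$125.32
  Jan: +$600.83 − $2,152.68 → -$1,677.17
  Feb: +$600.83 → -$1,076.34
  Mar: +$600.83 → -$475.51
  Apr: +$600.83 − $2,528.64 → -$2,403.32
  May: +$600.83 → -$1,802.49
  Jun: +$600.83 → -$1,201.66
  Jul: +$600.83 → -$600.83
  Aug: +$600.83 → $0.00
Lowest trial balance = -$2,403.32 (Apr)
Initial deposit = cushion − low point = $600.83 − (-$2,403.32) = $3,004.15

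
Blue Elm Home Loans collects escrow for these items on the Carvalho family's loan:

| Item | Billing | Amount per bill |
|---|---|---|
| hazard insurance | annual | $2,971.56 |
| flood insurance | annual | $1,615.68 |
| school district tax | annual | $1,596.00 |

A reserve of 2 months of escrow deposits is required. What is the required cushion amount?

$1,030.54

Hazard insurance = $2,971.56/yr
Flood insurance = $1,615.68/yr
School district tax = $1,596.00/yr
Combined annual = $2,971.56 + $1,615.68 + $1,596.00 = $6,183.24
Base monthly escrow = $6,183.24 / 12 = $515.27
Reserve = 2 × $515.27 = $1,030.54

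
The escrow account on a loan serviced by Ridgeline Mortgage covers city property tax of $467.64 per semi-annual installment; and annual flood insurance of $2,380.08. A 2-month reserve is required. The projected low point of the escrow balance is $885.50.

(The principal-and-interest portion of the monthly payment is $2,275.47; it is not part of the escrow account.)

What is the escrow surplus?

$332.94

City property tax: $467.64 × 2 = $935.28 per year
Flood insurance: $2,380.08 per year
Total annual escrow = $3,315.36
Per month = $3,315.36 / 12 = $276.28
Required cushion = 2 × $276.28 = $552.56
Surplus = $885.50 − $552.56 = $332.94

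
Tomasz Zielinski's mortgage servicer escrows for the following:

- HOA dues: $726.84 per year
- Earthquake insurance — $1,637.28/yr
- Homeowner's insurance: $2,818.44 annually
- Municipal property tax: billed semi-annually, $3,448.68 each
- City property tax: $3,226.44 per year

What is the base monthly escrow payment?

HOA dues — $726.84 annually
Earthquake insurance — $1,637.28 annually
Homeowner's insurance — $2,818.44 annually
Municipal property tax — $3,448.68 × 2 = $6,897.36 annually
City property tax — $3,226.44 annually
Annual escrow total = $15,306.36
Base monthly escrow = $15,306.36 ÷ 12 = $1,275.53

$1,275.53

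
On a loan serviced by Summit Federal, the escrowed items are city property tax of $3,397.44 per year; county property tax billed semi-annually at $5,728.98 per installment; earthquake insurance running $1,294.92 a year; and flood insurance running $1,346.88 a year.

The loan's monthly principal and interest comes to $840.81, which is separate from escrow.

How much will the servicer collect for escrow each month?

City property tax = $3,397.44 per year
County property tax = $5,728.98 × 2 = $11,457.96 per year
Earthquake insurance = $1,294.92 per year
Flood insurance = $1,346.88 per year
Combined annual = $17,497.20
Monthly = $17,497.20 / 12 = $1,458.10

$1,458.10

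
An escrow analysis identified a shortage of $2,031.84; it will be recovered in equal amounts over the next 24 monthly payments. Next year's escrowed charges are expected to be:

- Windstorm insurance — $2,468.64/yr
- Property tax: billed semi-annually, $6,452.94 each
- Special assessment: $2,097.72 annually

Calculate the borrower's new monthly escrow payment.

Windstorm insurance = $2,468.64
Property tax = $6,452.94 × 2 = $12,905.88
Special assessment = $2,097.72
Annual escrow total = $17,472.24
Per month = $17,472.24 ÷ 12 = $1,456.02
Shortage per month = $2,031.84 ÷ 24 = $84.66
Adjusted monthly = $1,456.02 + $84.66 = $1,540.68

$1,540.68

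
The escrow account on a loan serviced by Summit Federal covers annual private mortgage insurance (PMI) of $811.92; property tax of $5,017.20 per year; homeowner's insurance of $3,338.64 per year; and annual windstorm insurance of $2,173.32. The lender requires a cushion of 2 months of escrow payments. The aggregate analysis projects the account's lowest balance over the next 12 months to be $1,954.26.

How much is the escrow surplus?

Private mortgage insurance (PMI) = $811.92 per year
Property tax = $5,017.20 per year
Homeowner's insurance = $3,338.64 per year
Windstorm insurance = $2,173.32 per year
Total per year = $11,341.08
Per month = $11,341.08 / 12 = $945.09
Required reserve = 2 × $945.09 = $1,890.18
Excess over cushion: $1,954.26 − $1,890.18 = $64.08

$64.08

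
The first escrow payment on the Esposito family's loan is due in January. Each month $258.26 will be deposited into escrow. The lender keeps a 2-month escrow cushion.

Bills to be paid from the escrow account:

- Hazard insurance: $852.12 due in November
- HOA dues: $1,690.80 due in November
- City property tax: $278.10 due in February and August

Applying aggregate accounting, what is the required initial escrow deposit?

Cushion = 2 × $258.26 = $516.52
Trial balance (start $0, +$258.26 each month, − disbursements):
  Jan: +$258.26 → $258.26
  Feb: +$258.26 − $278.10 → $238.42
  Mar: +$258.26 → $496.68
  Apr: +$258.26 → $754.94
  May: +$258.26 → $1,013.20
  Jun: +$258.26 → $1,271.46
  Jul: +$258.26 → $1,529.72
  Aug: +$258.26 − $278.10 → $1,509.88
  Sep: +$258.26 → $1,768.14
  Oct: +$258.26 → $2,026.40
  Nov: +$258.26 − $2,542.92 → -$258.26
  Dec: +$258.26 → $0.00
Lowest trial balance = -$258.26 (Nov)
Initial deposit = cushion − low point = $516.52 − (-$258.26) = $774.78

$774.78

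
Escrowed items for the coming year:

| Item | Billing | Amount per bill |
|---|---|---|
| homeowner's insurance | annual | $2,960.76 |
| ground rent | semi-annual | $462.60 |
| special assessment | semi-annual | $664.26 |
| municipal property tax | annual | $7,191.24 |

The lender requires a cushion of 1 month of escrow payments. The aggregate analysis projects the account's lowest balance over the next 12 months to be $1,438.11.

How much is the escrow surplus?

Homeowner's insurance — $2,960.76/yr
Ground rent — $462.60 × 2 = $925.20/yr
Special assessment — $664.26 × 2 = $1,328.52/yr
Municipal property tax — $7,191.24/yr
Combined annual = $2,960.76 + $925.20 + $1,328.52 + $7,191.24 = $12,405.72
Per month = $12,405.72 ÷ 12 = $1,033.81
Required reserve = 1 × $1,033.81 = $1,033.81
Excess over cushion: $1,438.11 − $1,033.81 = $404.30

$404.30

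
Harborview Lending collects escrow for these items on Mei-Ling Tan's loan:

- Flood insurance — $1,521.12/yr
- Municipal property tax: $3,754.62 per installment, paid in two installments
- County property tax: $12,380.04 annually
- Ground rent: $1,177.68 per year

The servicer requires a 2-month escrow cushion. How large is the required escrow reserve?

$3,764.68

Flood insurance: $1,521.12 annually
Municipal property tax: $3,754.62 × 2 = $7,509.24 annually
County property tax: $12,380.04 annually
Ground rent: $1,177.68 annually
Yearly total = $1,521.12 + $7,509.24 + $12,380.04 + $1,177.68 = $22,588.08
Monthly escrow = $22,588.08 ÷ 12 = $1,882.34
Reserve = 2 × $1,882.34 = $3,764.68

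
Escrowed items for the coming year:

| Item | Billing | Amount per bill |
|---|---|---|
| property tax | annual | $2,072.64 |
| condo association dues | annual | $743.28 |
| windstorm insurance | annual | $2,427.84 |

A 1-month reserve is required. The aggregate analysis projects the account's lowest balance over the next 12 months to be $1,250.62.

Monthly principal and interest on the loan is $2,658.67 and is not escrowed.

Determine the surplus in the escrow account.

Property tax: $2,072.64/yr
Condo association dues: $743.28/yr
Windstorm insurance: $2,427.84/yr
Total annual escrow = $5,243.76
Monthly escrow = $5,243.76 / 12 = $436.98
Required cushion = 1 × $436.98 = $436.98
Surplus = $1,250.62 − $436.98 = $813.64

$813.64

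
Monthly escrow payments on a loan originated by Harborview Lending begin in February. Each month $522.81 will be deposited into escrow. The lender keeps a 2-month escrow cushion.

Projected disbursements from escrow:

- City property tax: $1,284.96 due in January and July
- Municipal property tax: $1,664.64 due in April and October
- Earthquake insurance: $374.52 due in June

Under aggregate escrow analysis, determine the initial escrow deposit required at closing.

Cushion = 2 × $522.81 = $1,045.62
Trial balance (start $0, +$522.81 each month, − disbursements):
  Feb: +$522.81 → $522.81
  Mar: +$522.81 → $1,045.62
  Apr: +$522.81 − $1,664.64 → -$96.21
  May: +$522.81 → $426.60
  Jun: +$522.81 − $374.52 → $574.89
  Jul: +$522.81 − $1,284.96 → -$187.26
  Aug: +$522.81 → $335.55
  Sep: +$522.81 → $858.36
  Oct: +$522.81 − $1,664.64 → -$283.47
  Nov: +$522.81 → $239.34
  Dec: +$522.81 → $762.15
  Jan: +$522.81 − $1,284.96 → $0.00
Lowest trial balance = -$283.47 (Oct)
Initial deposit = cushion − low point = $1,045.62 − (-$283.47) = $1,329.09

$1,329.09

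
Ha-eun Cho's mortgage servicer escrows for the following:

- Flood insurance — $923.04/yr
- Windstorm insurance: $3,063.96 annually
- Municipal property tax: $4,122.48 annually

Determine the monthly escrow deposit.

$675.79

Flood insurance: $923.04 per year
Windstorm insurance: $3,063.96 per year
Municipal property tax: $4,122.48 per year
Combined annual = $923.04 + $3,063.96 + $4,122.48 = $8,109.48
Per month = $8,109.48 ÷ 12 = $675.79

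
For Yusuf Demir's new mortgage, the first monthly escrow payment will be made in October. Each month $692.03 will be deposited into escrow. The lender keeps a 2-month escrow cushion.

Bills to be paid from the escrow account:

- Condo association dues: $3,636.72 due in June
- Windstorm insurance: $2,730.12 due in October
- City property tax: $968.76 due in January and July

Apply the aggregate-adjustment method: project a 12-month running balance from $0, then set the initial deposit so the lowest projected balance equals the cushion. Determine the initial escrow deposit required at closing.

Cushion = 2 × $692.03 = $1,384.06
Trial balance (start $0, +$692.03 each month, − disbursements):
  Oct: +$692.03 − $2,730.12 → -$2,038.09
  Nov: +$692.03 → -$1,346.06
  Dec: +$692.03 → -$654.03
  Jan: +$692.03 − $968.76 → -$930.76
  Feb: +$692.03 → -$238.73
  Mar: +$692.03 → $453.30
  Apr: +$692.03 → $1,145.33
  May: +$692.03 → $1,837.36
  Jun: +$692.03 − $3,636.72 → -$1,107.33
  Jul: +$692.03 − $968.76 → -$1,384.06
  Aug: +$692.03 → -$692.03
  Sep: +$692.03 → $0.00
Lowest trial balance = -$2,038.09 (Oct)
Initial deposit = cushion − low point = $1,384.06 − (-$2,038.09) = $3,422.15

$3,422.15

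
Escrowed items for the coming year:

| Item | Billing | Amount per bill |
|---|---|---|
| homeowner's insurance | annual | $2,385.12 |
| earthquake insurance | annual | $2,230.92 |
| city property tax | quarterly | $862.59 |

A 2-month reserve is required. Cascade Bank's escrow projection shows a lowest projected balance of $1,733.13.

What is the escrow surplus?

$388.73

Homeowner's insurance: $2,385.12/yr
Earthquake insurance: $2,230.92/yr
City property tax: $862.59 × 4 = $3,450.36/yr
Combined annual = $8,066.40
Base monthly escrow = $8,066.40 / 12 = $672.20
Required cushion = 2 × $672.20 = $1,344.40
Surplus = $1,733.13 − $1,344.40 = $388.73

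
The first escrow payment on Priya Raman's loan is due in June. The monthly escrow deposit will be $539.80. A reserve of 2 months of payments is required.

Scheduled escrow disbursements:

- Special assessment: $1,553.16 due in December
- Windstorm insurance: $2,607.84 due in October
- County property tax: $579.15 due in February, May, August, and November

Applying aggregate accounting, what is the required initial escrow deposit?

Cushion = 2 × $539.80 = $1,079.60
Trial balance (start $0, +$539.80 each month, − disbursements):
  Jun: +$539.80 → $539.80
  Jul: +$539.80 → $1,079.60
  Aug: +$539.80 − $579.15 → $1,040.25
  Sep: +$539.80 → $1,580.05
  Oct: +$539.80 − $2,607.84 → -$487.99
  Nov: +$539.80 − $579.15 → -$527.34
  Dec: +$539.80 − $1,553.16 → -$1,540.70
  Jan: +$539.80 → -$1,000.90
  Feb: +$539.80 − $579.15 → -$1,040.25
  Mar: +$539.80 → -$500.45
  Apr: +$539.80 → $39.35
  May: +$539.80 − $579.15 → $0.00
Lowest trial balance = -$1,540.70 (Dec)
Initial deposit = cushion − low point = $1,079.60 − (-$1,540.70) = $2,620.30

$2,620.30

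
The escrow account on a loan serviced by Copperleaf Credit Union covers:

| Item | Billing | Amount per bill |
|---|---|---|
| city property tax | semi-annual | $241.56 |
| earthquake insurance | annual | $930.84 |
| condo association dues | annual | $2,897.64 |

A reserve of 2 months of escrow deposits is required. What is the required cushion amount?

City property tax: $241.56 × 2 = $483.12/yr
Earthquake insurance: $930.84/yr
Condo association dues: $2,897.64/yr
Combined annual = $4,311.60
Monthly = $4,311.60 ÷ 12 = $359.30
Cushion = 2 × $359.30 = $718.60

$718.60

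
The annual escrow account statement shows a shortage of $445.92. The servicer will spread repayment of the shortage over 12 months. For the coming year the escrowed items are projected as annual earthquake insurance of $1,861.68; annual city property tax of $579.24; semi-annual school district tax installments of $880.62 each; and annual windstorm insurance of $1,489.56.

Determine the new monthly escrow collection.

$511.47

Earthquake insurance = $1,861.68
City property tax = $579.24
School district tax = $880.62 × 2 = $1,761.24
Windstorm insurance = $1,489.56
Yearly total = $1,861.68 + $579.24 + $1,761.24 + $1,489.56 = $5,691.72
Per month = $5,691.72 / 12 = $474.31
Shortage spread = $445.92 ÷ 12 = $37.16/mo
New monthly escrow = $474.31 + $37.16 = $511.47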